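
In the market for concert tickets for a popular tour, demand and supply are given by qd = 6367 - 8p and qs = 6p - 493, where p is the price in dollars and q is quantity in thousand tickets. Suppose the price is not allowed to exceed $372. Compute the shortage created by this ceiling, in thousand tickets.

1652

Without the control the market clears where 6367 - 8p = 6p - 493, i.e. p* = 490 and q* = 2447.
Because the ceiling (372) lies below the market-clearing price, it is binding.
At p = 372: qd = 6367 - 8·372 = 3391 and qs = 6·372 - 493 = 1739.
Shortage = qd - qs = 3391 - 1739 = 1652.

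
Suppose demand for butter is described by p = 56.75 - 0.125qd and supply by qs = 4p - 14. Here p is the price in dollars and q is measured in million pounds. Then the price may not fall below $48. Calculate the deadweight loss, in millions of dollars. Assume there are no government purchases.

972

Rearranging demand gives qd = 454 - 8p. Setting quantity demanded equal to quantity supplied, 454 - 8p = 4p - 14, gives p* = 39 and q* = 142.
Since 48 > 39, the floor is binding.
At p = 48: qd = 454 - 8·48 = 70 and qs = 4·48 - 14 = 178.
Quantity traded falls to 70. At q = 70 the demand price is (454 - 70)/8 = 48 and the supply price is (14 + 70)/4 = 21.
Deadweight loss = ½ · (48 - 21) · (142 - 70) = ½ · 27 · 72 = 972.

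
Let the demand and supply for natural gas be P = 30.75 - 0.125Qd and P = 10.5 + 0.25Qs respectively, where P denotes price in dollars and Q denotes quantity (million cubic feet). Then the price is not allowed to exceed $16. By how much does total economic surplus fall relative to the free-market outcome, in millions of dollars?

192

Rearranging demand gives Qd = 246 - 8P; rearranging supply gives Qs = 4P - 42. In a free market, 246 - 8P = 4P - 42 gives the equilibrium P* = 24, Q* = 54.
The ceiling of 16 is below the equilibrium price 24, so it binds.
At P = 16: Qd = 246 - 8·16 = 118 and Qs = 4·16 - 42 = 22.
Quantity traded falls to 22. At Q = 22 the demand price is (246 - 22)/8 = 28 and the supply price is (42 + 22)/4 = 16.
Deadweight loss = ½ · (28 - 16) · (54 - 22) = ½ · 12 · 32 = 192.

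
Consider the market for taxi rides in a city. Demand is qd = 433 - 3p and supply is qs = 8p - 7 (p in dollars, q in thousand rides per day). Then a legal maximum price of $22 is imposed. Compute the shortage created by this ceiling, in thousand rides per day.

198

Setting quantity demanded equal to quantity supplied, 433 - 3p = 8p - 7, gives p* = 40 and q* = 313.
Because the ceiling (22) lies below the market-clearing price, it is binding.
At p = 22: qd = 433 - 3·22 = 367 and qs = 8·22 - 7 = 169.
Shortage = qd - qs = 367 - 169 = 198.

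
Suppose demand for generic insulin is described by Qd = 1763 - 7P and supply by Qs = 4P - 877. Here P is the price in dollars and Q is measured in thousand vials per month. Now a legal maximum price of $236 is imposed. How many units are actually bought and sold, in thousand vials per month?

67

Equilibrium: 1763 - 7P = 4P - 877, so 2640 = 11P and P* = 240, Q* = 83.
The ceiling of 236 is below the equilibrium price 240, so it binds.
At P = 236: Qd = 1763 - 7·236 = 111 and Qs = 4·236 - 877 = 67.
The quantity actually transacted is the short side, supply: 67.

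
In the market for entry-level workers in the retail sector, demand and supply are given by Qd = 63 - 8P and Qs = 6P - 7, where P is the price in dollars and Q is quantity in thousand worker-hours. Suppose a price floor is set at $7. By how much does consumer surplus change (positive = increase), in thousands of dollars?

-30

Without the control the market clears where 63 - 8P = 6P - 7, i.e. P* = 5 and Q* = 23.
Since 7 > 5, the floor is binding.
At P = 7: Qd = 63 - 8·7 = 7 and Qs = 6·7 - 7 = 35.
Consumer surplus without the control is ½ · (7.875 - 5) · 23 = 33.0625.
With the floor, consumers buy 7 units at 7, so CS = ½ · (7.875 - 7) · 7 = 3.0625.
Change in consumer surplus = 3.0625 - 33.0625 = -30.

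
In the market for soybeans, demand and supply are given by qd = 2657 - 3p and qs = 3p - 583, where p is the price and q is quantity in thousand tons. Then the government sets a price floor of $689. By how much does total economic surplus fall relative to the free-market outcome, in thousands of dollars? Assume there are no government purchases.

In a free market, 2657 - 3p = 3p - 583 gives the equilibrium p* = 540, q* = 1037.
The floor of 689 is above the equilibrium price 540, so it binds.
At p = 689: qd = 2657 - 3·689 = 590 and qs = 3·689 - 583 = 1484.
Quantity traded falls to 590. At q = 590 the demand price is (2657 - 590)/3 = 689 and the supply price is (583 + 590)/3 = 391.
Deadweight loss = ½ · (689 - 391) · (1037 - 590) = ½ · 298 · 447 = 66603.

66603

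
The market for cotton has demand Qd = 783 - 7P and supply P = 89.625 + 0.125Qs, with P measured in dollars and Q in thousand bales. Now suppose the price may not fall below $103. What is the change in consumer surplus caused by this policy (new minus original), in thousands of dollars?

Rearranging supply gives Qs = 8P - 717. Setting quantity demanded equal to quantity supplied, 783 - 7P = 8P - 717, gives P* = 100 and Q* = 83.
Since 103 > 100, the floor is binding.
At P = 103: Qd = 783 - 7·103 = 62 and Qs = 8·103 - 717 = 107.
Consumer surplus without the control is ½ · (783/7 - 100) · 83 = 6889/14.
With the floor, consumers buy 62 units at 103, so CS = ½ · (783/7 - 103) · 62 = 1922/7.
Change in consumer surplus = 1922/7 - 6889/14 = -217.5.

-217.5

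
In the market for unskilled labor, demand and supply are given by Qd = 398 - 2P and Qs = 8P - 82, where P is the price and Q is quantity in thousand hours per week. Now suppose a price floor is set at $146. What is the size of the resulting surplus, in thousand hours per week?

Setting quantity demanded equal to quantity supplied, 398 - 2P = 8P - 82, gives P* = 48 and Q* = 302.
The floor of 146 is above the equilibrium price 48, so it binds.
At P = 146: Qd = 398 - 2·146 = 106 and Qs = 8·146 - 82 = 1086.
Surplus = Qs - Qd = 1086 - 106 = 980.

980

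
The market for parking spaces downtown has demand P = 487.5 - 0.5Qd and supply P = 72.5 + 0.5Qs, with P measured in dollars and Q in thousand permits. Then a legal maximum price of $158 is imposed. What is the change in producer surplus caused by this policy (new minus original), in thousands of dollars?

Rearranging demand gives Qd = 975 - 2P; rearranging supply gives Qs = 2P - 145. Equilibrium: 975 - 2P = 2P - 145, so 1120 = 4P and P* = 280, Q* = 415.
The ceiling of 158 is below the equilibrium price 280, so it binds.
At P = 158: Qd = 975 - 2·158 = 659 and Qs = 2·158 - 145 = 171.
Producer surplus without the control is ½ · (280 - 72.5) · 415 = 43056.25.
With the ceiling, producers sell 171 units at 158, so PS = ½ · (158 - 72.5) · 171 = 7310.25.
Change in producer surplus = 7310.25 - 43056.25 = -35746.

-35746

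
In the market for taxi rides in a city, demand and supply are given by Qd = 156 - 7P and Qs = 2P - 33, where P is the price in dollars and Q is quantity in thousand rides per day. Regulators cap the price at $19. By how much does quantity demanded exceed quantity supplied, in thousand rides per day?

18

In a free market, 156 - 7P = 2P - 33 gives the equilibrium P* = 21, Q* = 9.
Because the ceiling (19) lies below the market-clearing price, it is binding.
At P = 19: Qd = 156 - 7·19 = 23 and Qs = 2·19 - 33 = 5.
Shortage = Qd - Qs = 23 - 5 = 18.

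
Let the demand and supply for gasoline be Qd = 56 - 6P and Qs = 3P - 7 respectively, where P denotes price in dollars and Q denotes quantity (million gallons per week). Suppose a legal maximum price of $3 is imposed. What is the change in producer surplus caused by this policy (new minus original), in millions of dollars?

Without the control the market clears where 56 - 6P = 3P - 7, i.e. P* = 7 and Q* = 14.
Since 3 < 7, the ceiling is binding.
At P = 3: Qd = 56 - 6·3 = 38 and Qs = 3·3 - 7 = 2.
Producer surplus without the control is ½ · (7 - 7/3) · 14 = 98/3.
With the ceiling, producers sell 2 units at 3, so PS = ½ · (3 - 7/3) · 2 = 2/3.
Change in producer surplus = 2/3 - 98/3 = -32.

-32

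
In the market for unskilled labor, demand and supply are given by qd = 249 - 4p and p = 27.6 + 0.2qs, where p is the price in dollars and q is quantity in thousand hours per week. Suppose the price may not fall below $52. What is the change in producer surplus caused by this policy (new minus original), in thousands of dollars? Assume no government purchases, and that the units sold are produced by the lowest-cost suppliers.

239.4

Rearranging supply gives qs = 5p - 138. Setting quantity demanded equal to quantity supplied, 249 - 4p = 5p - 138, gives p* = 43 and q* = 77.
The floor of 52 is above the equilibrium price 43, so it binds.
At p = 52: qd = 249 - 4·52 = 41 and qs = 5·52 - 138 = 122.
Producer surplus without the control is ½ · (43 - 27.6) · 77 = 592.9.
With the floor, 41 units are sold at 52. The supply price at q = 41 is 35.8, so PS = ½ · [(52 - 27.6) + (52 - 35.8)] · 41 = 832.3.
Change in producer surplus = 832.3 - 592.9 = 239.4.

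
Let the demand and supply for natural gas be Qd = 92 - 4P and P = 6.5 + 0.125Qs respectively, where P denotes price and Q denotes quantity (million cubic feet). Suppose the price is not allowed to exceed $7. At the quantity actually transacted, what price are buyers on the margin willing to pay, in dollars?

22

Rearranging supply gives Qs = 8P - 52. Without the control the market clears where 92 - 4P = 8P - 52, i.e. P* = 12 and Q* = 44.
Since 7 < 12, the ceiling is binding.
At P = 7: Qd = 92 - 4·7 = 64 and Qs = 8·7 - 52 = 4.
Only 4 units reach the market. On the demand curve, the marginal buyer's willingness to pay at Q = 4 is (92 - 4)/4 = 22.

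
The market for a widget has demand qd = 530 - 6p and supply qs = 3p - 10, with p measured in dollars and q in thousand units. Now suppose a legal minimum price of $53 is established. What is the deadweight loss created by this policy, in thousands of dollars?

0

In a free market, 530 - 6p = 3p - 10 gives the equilibrium p* = 60, q* = 170.
The floor of 53 is below the equilibrium price 60, so it is not binding; the market clears at p* = 60, q* = 170.
Since the control does not bind, no trades are prevented and deadweight loss is zero.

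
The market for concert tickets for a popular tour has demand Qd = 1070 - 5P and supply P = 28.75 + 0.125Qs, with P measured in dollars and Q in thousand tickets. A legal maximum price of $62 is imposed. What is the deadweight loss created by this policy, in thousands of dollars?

Rearranging supply gives Qs = 8P - 230. Without the control the market clears where 1070 - 5P = 8P - 230, i.e. P* = 100 and Q* = 570.
The ceiling of 62 is below the equilibrium price 100, so it binds.
At P = 62: Qd = 1070 - 5·62 = 760 and Qs = 8·62 - 230 = 266.
Quantity traded falls to 266. At Q = 266 the demand price is (1070 - 266)/5 = 160.8 and the supply price is (230 + 266)/8 = 62.
Deadweight loss = ½ · (160.8 - 62) · (570 - 266) = ½ · 98.8 · 304 = 15017.6.

15017.6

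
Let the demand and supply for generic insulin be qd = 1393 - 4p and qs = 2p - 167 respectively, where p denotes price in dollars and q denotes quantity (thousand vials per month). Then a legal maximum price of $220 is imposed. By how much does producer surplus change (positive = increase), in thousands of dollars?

Without the control the market clears where 1393 - 4p = 2p - 167, i.e. p* = 260 and q* = 353.
Because the ceiling (220) lies below the market-clearing price, it is binding.
At p = 220: qd = 1393 - 4·220 = 513 and qs = 2·220 - 167 = 273.
Producer surplus without the control is ½ · (260 - 83.5) · 353 = 31152.25.
With the ceiling, producers sell 273 units at 220, so PS = ½ · (220 - 83.5) · 273 = 18632.25.
Change in producer surplus = 18632.25 - 31152.25 = -12520.

-12520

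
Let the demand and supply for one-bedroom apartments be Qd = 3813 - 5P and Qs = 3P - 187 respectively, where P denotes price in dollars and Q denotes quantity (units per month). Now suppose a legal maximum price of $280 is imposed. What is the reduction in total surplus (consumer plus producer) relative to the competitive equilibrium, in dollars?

116160

In a free market, 3813 - 5P = 3P - 187 gives the equilibrium P* = 500, Q* = 1313.
The ceiling of 280 is below the equilibrium price 500, so it binds.
At P = 280: Qd = 3813 - 5·280 = 2413 and Qs = 3·280 - 187 = 653.
Quantity traded falls to 653. At Q = 653 the demand price is (3813 - 653)/5 = 632 and the supply price is (187 + 653)/3 = 280.
Deadweight loss = ½ · (632 - 280) · (1313 - 653) = ½ · 352 · 660 = 116160.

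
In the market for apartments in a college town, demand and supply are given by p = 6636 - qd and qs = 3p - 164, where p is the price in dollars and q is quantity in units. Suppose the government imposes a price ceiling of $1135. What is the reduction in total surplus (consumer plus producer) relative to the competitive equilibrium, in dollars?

Rearranging demand gives qd = 6636 - p. Setting quantity demanded equal to quantity supplied, 6636 - p = 3p - 164, gives p* = 1700 and q* = 4936.
Because the ceiling (1135) lies below the market-clearing price, it is binding.
At p = 1135: qd = 6636 - 1135 = 5501 and qs = 3·1135 - 164 = 3241.
Quantity traded falls to 3241. At q = 3241 the demand price is 6636 - 3241 = 3395 and the supply price is (164 + 3241)/3 = 1135.
Deadweight loss = ½ · (3395 - 1135) · (4936 - 3241) = ½ · 2260 · 1695 = 1915350.

1915350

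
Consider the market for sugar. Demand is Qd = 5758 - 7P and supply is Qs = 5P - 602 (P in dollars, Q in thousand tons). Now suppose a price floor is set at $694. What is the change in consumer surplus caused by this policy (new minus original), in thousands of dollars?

-241736

Without the control the market clears where 5758 - 7P = 5P - 602, i.e. P* = 530 and Q* = 2048.
The floor of 694 is above the equilibrium price 530, so it binds.
At P = 694: Qd = 5758 - 7·694 = 900 and Qs = 5·694 - 602 = 2868.
Consumer surplus without the control is ½ · (5758/7 - 530) · 2048 = 2097152/7.
With the floor, consumers buy 900 units at 694, so CS = ½ · (5758/7 - 694) · 900 = 405000/7.
Change in consumer surplus = 405000/7 - 2097152/7 = -241736.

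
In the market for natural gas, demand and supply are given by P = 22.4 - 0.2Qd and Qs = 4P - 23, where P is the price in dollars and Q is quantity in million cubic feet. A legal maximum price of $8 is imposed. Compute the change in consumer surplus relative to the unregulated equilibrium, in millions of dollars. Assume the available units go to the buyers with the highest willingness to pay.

-15.4

Rearranging demand gives Qd = 112 - 5P. In a free market, 112 - 5P = 4P - 23 gives the equilibrium P* = 15, Q* = 37.
The ceiling of 8 is below the equilibrium price 15, so it binds.
At P = 8: Qd = 112 - 5·8 = 72 and Qs = 4·8 - 23 = 9.
Consumer surplus without the control is ½ · (22.4 - 15) · 37 = 136.9.
With the ceiling, 9 units are sold at 8 (assume they go to the highest-value buyers). The demand price at Q = 9 is 20.6, so CS = ½ · [(22.4 - 8) + (20.6 - 8)] · 9 = 121.5.
Change in consumer surplus = 121.5 - 136.9 = -15.4.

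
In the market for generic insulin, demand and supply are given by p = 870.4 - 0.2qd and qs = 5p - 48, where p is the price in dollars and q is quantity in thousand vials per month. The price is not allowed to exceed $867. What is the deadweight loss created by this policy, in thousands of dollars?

Rearranging demand gives qd = 4352 - 5p. Setting quantity demanded equal to quantity supplied, 4352 - 5p = 5p - 48, gives p* = 440 and q* = 2152.
The ceiling of 867 is above the equilibrium price 440, so it is not binding; the market clears at p* = 440, q* = 2152.
Since the control does not bind, no trades are prevented and deadweight loss is zero.

0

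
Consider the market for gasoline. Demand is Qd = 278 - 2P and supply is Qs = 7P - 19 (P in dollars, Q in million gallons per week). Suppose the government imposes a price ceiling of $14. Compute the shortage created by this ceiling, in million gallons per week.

171

In a free market, 278 - 2P = 7P - 19 gives the equilibrium P* = 33, Q* = 212.
Since 14 < 33, the ceiling is binding.
At P = 14: Qd = 278 - 2·14 = 250 and Qs = 7·14 - 19 = 79.
Shortage = Qd - Qs = 250 - 79 = 171.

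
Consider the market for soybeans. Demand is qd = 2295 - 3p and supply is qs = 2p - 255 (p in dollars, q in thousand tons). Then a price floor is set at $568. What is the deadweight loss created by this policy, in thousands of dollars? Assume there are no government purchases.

12615

Equilibrium: 2295 - 3p = 2p - 255, so 2550 = 5p and p* = 510, q* = 765.
Because the floor (568) lies above the market-clearing price, it is binding.
At p = 568: qd = 2295 - 3·568 = 591 and qs = 2·568 - 255 = 881.
Quantity traded falls to 591. At q = 591 the demand price is (2295 - 591)/3 = 568 and the supply price is (255 + 591)/2 = 423.
Deadweight loss = ½ · (568 - 423) · (765 - 591) = ½ · 145 · 174 = 12615.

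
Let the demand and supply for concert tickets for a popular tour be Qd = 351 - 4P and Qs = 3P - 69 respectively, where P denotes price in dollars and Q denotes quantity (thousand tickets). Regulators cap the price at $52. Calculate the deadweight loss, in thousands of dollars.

168

Without the control the market clears where 351 - 4P = 3P - 69, i.e. P* = 60 and Q* = 111.
Since 52 < 60, the ceiling is binding.
At P = 52: Qd = 351 - 4·52 = 143 and Qs = 3·52 - 69 = 87.
Quantity traded falls to 87. At Q = 87 the demand price is (351 - 87)/4 = 66 and the supply price is (69 + 87)/3 = 52.
Deadweight loss = ½ · (66 - 52) · (111 - 87) = ½ · 14 · 24 = 168.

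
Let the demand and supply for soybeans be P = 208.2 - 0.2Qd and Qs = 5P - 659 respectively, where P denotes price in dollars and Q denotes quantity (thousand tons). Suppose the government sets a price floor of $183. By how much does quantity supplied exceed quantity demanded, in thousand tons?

Rearranging demand gives Qd = 1041 - 5P. Without the control the market clears where 1041 - 5P = 5P - 659, i.e. P* = 170 and Q* = 191.
The floor of 183 is above the equilibrium price 170, so it binds.
At P = 183: Qd = 1041 - 5·183 = 126 and Qs = 5·183 - 659 = 256.
Surplus = Qs - Qd = 256 - 126 = 130.

130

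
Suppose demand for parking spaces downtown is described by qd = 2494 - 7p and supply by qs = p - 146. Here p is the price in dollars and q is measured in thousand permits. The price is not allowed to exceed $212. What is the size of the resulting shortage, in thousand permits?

In a free market, 2494 - 7p = p - 146 gives the equilibrium p* = 330, q* = 184.
The ceiling of 212 is below the equilibrium price 330, so it binds.
At p = 212: qd = 2494 - 7·212 = 1010 and qs = 212 - 146 = 66.
Shortage = qd - qs = 1010 - 66 = 944.

944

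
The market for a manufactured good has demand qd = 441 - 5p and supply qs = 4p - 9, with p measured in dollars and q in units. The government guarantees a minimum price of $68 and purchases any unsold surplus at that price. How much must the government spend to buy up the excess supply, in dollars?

Equilibrium: 441 - 5p = 4p - 9, so 450 = 9p and p* = 50, q* = 191.
Because the floor (68) lies above the market-clearing price, it is binding.
At p = 68: qd = 441 - 5·68 = 101 and qs = 4·68 - 9 = 263.
Surplus = qs - qd = 162.
Government expenditure = surplus × support price = 162 × 68 = 11016.

11016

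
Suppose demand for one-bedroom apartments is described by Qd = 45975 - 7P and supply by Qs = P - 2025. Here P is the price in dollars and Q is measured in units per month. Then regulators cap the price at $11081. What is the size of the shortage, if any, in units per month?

0

Equilibrium: 45975 - 7P = P - 2025, so 48000 = 8P and P* = 6000, Q* = 3975.
The ceiling of 11081 is above the equilibrium price 6000, so it is not binding; the market clears at P* = 6000, Q* = 3975.
Since the control does not bind, there is no shortage.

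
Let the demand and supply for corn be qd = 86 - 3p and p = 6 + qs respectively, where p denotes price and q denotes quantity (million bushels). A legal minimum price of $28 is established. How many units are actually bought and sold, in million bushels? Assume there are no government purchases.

Rearranging supply gives qs = p - 6. Setting quantity demanded equal to quantity supplied, 86 - 3p = p - 6, gives p* = 23 and q* = 17.
The floor of 28 is above the equilibrium price 23, so it binds.
At p = 28: qd = 86 - 3·28 = 2 and qs = 28 - 6 = 22.
The quantity actually transacted is the short side, demand: 2.

2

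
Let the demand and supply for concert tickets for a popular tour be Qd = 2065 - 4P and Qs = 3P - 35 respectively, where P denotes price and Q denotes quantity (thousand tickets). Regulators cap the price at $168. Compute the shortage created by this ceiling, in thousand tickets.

924

In a free market, 2065 - 4P = 3P - 35 gives the equilibrium P* = 300, Q* = 865.
Since 168 < 300, the ceiling is binding.
At P = 168: Qd = 2065 - 4·168 = 1393 and Qs = 3·168 - 35 = 469.
Shortage = Qd - Qs = 1393 - 469 = 924.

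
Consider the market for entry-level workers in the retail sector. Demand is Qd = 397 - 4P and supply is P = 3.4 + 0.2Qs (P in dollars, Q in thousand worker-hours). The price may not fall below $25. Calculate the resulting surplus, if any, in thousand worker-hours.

Rearranging supply gives Qs = 5P - 17. In a free market, 397 - 4P = 5P - 17 gives the equilibrium P* = 46, Q* = 213.
Since 25 is below P* = 46, the floor does not bind and the free-market outcome prevails.
Since the control does not bind, there is no surplus.

0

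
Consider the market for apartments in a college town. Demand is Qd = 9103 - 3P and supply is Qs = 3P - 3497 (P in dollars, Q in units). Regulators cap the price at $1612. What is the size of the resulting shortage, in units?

In a free market, 9103 - 3P = 3P - 3497 gives the equilibrium P* = 2100, Q* = 2803.
The ceiling of 1612 is below the equilibrium price 2100, so it binds.
At P = 1612: Qd = 9103 - 3·1612 = 4267 and Qs = 3·1612 - 3497 = 1339.
Shortage = Qd - Qs = 4267 - 1339 = 2928.

2928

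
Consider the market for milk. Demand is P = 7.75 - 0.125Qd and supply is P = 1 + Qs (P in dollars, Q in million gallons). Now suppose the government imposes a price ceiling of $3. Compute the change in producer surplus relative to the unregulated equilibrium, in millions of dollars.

Rearranging demand gives Qd = 62 - 8P; rearranging supply gives Qs = P - 1. In a free market, 62 - 8P = P - 1 gives the equilibrium P* = 7, Q* = 6.
The ceiling of 3 is below the equilibrium price 7, so it binds.
At P = 3: Qd = 62 - 8·3 = 38 and Qs = 3 - 1 = 2.
Producer surplus without the control is ½ · (7 - 1) · 6 = 18.
With the ceiling, producers sell 2 units at 3, so PS = ½ · (3 - 1) · 2 = 2.
Change in producer surplus = 2 - 18 = -16.

-16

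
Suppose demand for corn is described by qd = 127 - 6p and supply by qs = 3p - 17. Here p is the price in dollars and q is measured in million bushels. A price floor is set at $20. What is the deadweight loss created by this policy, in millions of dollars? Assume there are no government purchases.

Equilibrium: 127 - 6p = 3p - 17, so 144 = 9p and p* = 16, q* = 31.
The floor of 20 is above the equilibrium price 16, so it binds.
At p = 20: qd = 127 - 6·20 = 7 and qs = 3·20 - 17 = 43.
Quantity traded falls to 7. At q = 7 the demand price is (127 - 7)/6 = 20 and the supply price is (17 + 7)/3 = 8.
Deadweight loss = ½ · (20 - 8) · (31 - 7) = ½ · 12 · 24 = 144.

144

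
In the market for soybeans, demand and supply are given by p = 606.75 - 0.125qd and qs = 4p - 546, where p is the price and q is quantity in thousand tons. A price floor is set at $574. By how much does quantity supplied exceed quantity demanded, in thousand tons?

Rearranging demand gives qd = 4854 - 8p. Without the control the market clears where 4854 - 8p = 4p - 546, i.e. p* = 450 and q* = 1254.
Because the floor (574) lies above the market-clearing price, it is binding.
At p = 574: qd = 4854 - 8·574 = 262 and qs = 4·574 - 546 = 1750.
Surplus = qs - qd = 1750 - 262 = 1488.

1488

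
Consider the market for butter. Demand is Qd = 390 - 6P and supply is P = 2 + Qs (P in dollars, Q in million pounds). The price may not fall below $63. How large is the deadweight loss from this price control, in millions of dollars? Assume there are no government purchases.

1029

Rearranging supply gives Qs = P - 2. Setting quantity demanded equal to quantity supplied, 390 - 6P = P - 2, gives P* = 56 and Q* = 54.
Since 63 > 56, the floor is binding.
At P = 63: Qd = 390 - 6·63 = 12 and Qs = 63 - 2 = 61.
Quantity traded falls to 12. At Q = 12 the demand price is (390 - 12)/6 = 63 and the supply price is 2 + 12 = 14.
Deadweight loss = ½ · (63 - 14) · (54 - 12) = ½ · 49 · 42 = 1029.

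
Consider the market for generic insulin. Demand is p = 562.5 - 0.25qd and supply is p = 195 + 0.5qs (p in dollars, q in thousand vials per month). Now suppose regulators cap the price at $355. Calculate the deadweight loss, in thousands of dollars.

Rearranging demand gives qd = 2250 - 4p; rearranging supply gives qs = 2p - 390. Without the control the market clears where 2250 - 4p = 2p - 390, i.e. p* = 440 and q* = 490.
The ceiling of 355 is below the equilibrium price 440, so it binds.
At p = 355: qd = 2250 - 4·355 = 830 and qs = 2·355 - 390 = 320.
Quantity traded falls to 320. At q = 320 the demand price is (2250 - 320)/4 = 482.5 and the supply price is (390 + 320)/2 = 355.
Deadweight loss = ½ · (482.5 - 355) · (490 - 320) = ½ · 127.5 · 170 = 10837.5.

10837.5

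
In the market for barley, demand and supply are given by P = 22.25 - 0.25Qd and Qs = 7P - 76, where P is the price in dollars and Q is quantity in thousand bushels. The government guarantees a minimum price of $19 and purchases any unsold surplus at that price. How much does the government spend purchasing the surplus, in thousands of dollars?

836

Rearranging demand gives Qd = 89 - 4P. In a free market, 89 - 4P = 7P - 76 gives the equilibrium P* = 15, Q* = 29.
The floor of 19 is above the equilibrium price 15, so it binds.
At P = 19: Qd = 89 - 4·19 = 13 and Qs = 7·19 - 76 = 57.
Surplus = Qs - Qd = 44.
Government expenditure = surplus × support price = 44 × 19 = 836.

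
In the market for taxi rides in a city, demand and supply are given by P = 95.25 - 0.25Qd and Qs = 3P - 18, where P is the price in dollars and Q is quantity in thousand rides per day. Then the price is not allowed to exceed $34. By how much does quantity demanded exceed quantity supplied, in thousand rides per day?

Rearranging demand gives Qd = 381 - 4P. Equilibrium: 381 - 4P = 3P - 18, so 399 = 7P and P* = 57, Q* = 153.
Since 34 < 57, the ceiling is binding.
At P = 34: Qd = 381 - 4·34 = 245 and Qs = 3·34 - 18 = 84.
Shortage = Qd - Qs = 245 - 84 = 161.

161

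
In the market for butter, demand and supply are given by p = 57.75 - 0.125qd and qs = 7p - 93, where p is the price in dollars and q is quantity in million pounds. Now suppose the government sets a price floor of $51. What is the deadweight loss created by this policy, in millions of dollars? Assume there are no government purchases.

1680

Rearranging demand gives qd = 462 - 8p. Equilibrium: 462 - 8p = 7p - 93, so 555 = 15p and p* = 37, q* = 166.
Since 51 > 37, the floor is binding.
At p = 51: qd = 462 - 8·51 = 54 and qs = 7·51 - 93 = 264.
Quantity traded falls to 54. At q = 54 the demand price is (462 - 54)/8 = 51 and the supply price is (93 + 54)/7 = 21.
Deadweight loss = ½ · (51 - 21) · (166 - 54) = ½ · 30 · 112 = 1680.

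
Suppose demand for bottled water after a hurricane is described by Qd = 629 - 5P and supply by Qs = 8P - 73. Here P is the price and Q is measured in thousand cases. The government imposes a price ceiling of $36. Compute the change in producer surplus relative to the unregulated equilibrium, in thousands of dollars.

Setting quantity demanded equal to quantity supplied, 629 - 5P = 8P - 73, gives P* = 54 and Q* = 359.
The ceiling of 36 is below the equilibrium price 54, so it binds.
At P = 36: Qd = 629 - 5·36 = 449 and Qs = 8·36 - 73 = 215.
Producer surplus without the control is ½ · (54 - 9.125) · 359 = 8055.0625.
With the ceiling, producers sell 215 units at 36, so PS = ½ · (36 - 9.125) · 215 = 2889.0625.
Change in producer surplus = 2889.0625 - 8055.0625 = -5166.

-5166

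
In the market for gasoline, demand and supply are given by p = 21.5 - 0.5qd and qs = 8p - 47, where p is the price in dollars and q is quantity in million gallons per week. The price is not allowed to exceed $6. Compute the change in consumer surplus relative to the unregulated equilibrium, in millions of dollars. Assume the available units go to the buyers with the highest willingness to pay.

Rearranging demand gives qd = 43 - 2p. Without the control the market clears where 43 - 2p = 8p - 47, i.e. p* = 9 and q* = 25.
Because the ceiling (6) lies below the market-clearing price, it is binding.
At p = 6: qd = 43 - 2·6 = 31 and qs = 8·6 - 47 = 1.
Consumer surplus without the control is ½ · (21.5 - 9) · 25 = 156.25.
With the ceiling, 1 units are sold at 6 (assume they go to the highest-value buyers). The demand price at q = 1 is 21, so CS = ½ · [(21.5 - 6) + (21 - 6)] · 1 = 15.25.
Change in consumer surplus = 15.25 - 156.25 = -141.

-141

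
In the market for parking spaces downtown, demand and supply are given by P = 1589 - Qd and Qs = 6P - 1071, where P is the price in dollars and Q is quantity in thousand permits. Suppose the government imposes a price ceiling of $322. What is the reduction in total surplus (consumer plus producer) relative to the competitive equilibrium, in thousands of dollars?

Rearranging demand gives Qd = 1589 - P. In a free market, 1589 - P = 6P - 1071 gives the equilibrium P* = 380, Q* = 1209.
Because the ceiling (322) lies below the market-clearing price, it is binding.
At P = 322: Qd = 1589 - 322 = 1267 and Qs = 6·322 - 1071 = 861.
Quantity traded falls to 861. At Q = 861 the demand price is 1589 - 861 = 728 and the supply price is (1071 + 861)/6 = 322.
Deadweight loss = ½ · (728 - 322) · (1209 - 861) = ½ · 406 · 348 = 70644.

70644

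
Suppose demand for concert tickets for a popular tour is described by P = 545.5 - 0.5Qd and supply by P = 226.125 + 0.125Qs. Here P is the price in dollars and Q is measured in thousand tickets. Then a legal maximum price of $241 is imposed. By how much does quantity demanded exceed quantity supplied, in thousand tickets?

490

Rearranging demand gives Qd = 1091 - 2P; rearranging supply gives Qs = 8P - 1809. In a free market, 1091 - 2P = 8P - 1809 gives the equilibrium P* = 290, Q* = 511.
Since 241 < 290, the ceiling is binding.
At P = 241: Qd = 1091 - 2·241 = 609 and Qs = 8·241 - 1809 = 119.
Shortage = Qd - Qs = 609 - 119 = 490.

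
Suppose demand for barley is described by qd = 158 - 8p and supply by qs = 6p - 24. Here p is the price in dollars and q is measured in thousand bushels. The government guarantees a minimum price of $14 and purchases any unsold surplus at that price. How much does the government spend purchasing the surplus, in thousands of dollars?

Setting quantity demanded equal to quantity supplied, 158 - 8p = 6p - 24, gives p* = 13 and q* = 54.
Since 14 > 13, the floor is binding.
At p = 14: qd = 158 - 8·14 = 46 and qs = 6·14 - 24 = 60.
Surplus = qs - qd = 14.
Government expenditure = surplus × support price = 14 × 14 = 196.

196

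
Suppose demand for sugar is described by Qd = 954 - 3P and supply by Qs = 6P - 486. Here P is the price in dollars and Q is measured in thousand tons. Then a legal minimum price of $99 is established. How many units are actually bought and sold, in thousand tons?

Setting quantity demanded equal to quantity supplied, 954 - 3P = 6P - 486, gives P* = 160 and Q* = 474.
Since 99 is below P* = 160, the floor does not bind and the free-market outcome prevails.

474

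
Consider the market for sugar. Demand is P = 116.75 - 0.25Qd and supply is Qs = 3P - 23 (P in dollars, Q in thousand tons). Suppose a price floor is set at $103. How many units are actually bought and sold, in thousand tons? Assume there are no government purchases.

55

Rearranging demand gives Qd = 467 - 4P. Setting quantity demanded equal to quantity supplied, 467 - 4P = 3P - 23, gives P* = 70 and Q* = 187.
The floor of 103 is above the equilibrium price 70, so it binds.
At P = 103: Qd = 467 - 4·103 = 55 and Qs = 3·103 - 23 = 286.
The quantity actually transacted is the short side, demand: 55.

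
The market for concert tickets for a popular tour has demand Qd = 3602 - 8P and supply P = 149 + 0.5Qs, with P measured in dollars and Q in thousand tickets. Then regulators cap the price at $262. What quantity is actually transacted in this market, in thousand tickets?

226

Rearranging supply gives Qs = 2P - 298. Setting quantity demanded equal to quantity supplied, 3602 - 8P = 2P - 298, gives P* = 390 and Q* = 482.
Because the ceiling (262) lies below the market-clearing price, it is binding.
At P = 262: Qd = 3602 - 8·262 = 1506 and Qs = 2·262 - 298 = 226.
The quantity actually transacted is the short side, supply: 226.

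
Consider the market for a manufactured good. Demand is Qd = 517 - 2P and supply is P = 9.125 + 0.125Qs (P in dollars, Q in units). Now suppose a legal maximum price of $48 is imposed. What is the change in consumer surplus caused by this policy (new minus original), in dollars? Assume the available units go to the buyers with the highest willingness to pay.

Rearranging supply gives Qs = 8P - 73. Setting quantity demanded equal to quantity supplied, 517 - 2P = 8P - 73, gives P* = 59 and Q* = 399.
The ceiling of 48 is below the equilibrium price 59, so it binds.
At P = 48: Qd = 517 - 2·48 = 421 and Qs = 8·48 - 73 = 311.
Consumer surplus without the control is ½ · (258.5 - 59) · 399 = 39800.25.
With the ceiling, 311 units are sold at 48 (assume they go to the highest-value buyers). The demand price at Q = 311 is 103, so CS = ½ · [(258.5 - 48) + (103 - 48)] · 311 = 41285.25.
Change in consumer surplus = 41285.25 - 39800.25 = 1485.

1485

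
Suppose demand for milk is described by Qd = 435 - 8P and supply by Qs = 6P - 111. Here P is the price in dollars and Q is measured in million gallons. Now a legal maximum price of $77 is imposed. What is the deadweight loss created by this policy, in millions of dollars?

0

Equilibrium: 435 - 8P = 6P - 111, so 546 = 14P and P* = 39, Q* = 123.
Since 77 is above P* = 39, the ceiling does not bind and the free-market outcome prevails.
Since the control does not bind, no trades are prevented and deadweight loss is zero.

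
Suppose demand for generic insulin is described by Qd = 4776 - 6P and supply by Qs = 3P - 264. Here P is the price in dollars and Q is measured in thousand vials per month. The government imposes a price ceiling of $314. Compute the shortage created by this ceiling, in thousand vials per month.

In a free market, 4776 - 6P = 3P - 264 gives the equilibrium P* = 560, Q* = 1416.
Because the ceiling (314) lies below the market-clearing price, it is binding.
At P = 314: Qd = 4776 - 6·314 = 2892 and Qs = 3·314 - 264 = 678.
Shortage = Qd - Qs = 2892 - 678 = 2214.

2214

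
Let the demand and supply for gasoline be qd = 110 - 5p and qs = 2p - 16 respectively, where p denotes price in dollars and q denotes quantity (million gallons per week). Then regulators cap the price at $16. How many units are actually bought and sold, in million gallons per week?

16

Without the control the market clears where 110 - 5p = 2p - 16, i.e. p* = 18 and q* = 20.
The ceiling of 16 is below the equilibrium price 18, so it binds.
At p = 16: qd = 110 - 5·16 = 30 and qs = 2·16 - 16 = 16.
The quantity actually transacted is the short side, supply: 16.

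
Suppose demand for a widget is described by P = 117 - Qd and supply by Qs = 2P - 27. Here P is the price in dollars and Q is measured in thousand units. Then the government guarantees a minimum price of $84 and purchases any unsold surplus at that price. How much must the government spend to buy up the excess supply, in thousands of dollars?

Rearranging demand gives Qd = 117 - P. Without the control the market clears where 117 - P = 2P - 27, i.e. P* = 48 and Q* = 69.
The floor of 84 is above the equilibrium price 48, so it binds.
At P = 84: Qd = 117 - 84 = 33 and Qs = 2·84 - 27 = 141.
Surplus = Qs - Qd = 108.
Government expenditure = surplus × support price = 108 × 84 = 9072.

9072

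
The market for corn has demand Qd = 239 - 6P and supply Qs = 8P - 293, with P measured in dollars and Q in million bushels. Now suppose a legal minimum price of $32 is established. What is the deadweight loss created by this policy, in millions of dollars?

Setting quantity demanded equal to quantity supplied, 239 - 6P = 8P - 293, gives P* = 38 and Q* = 11.
Since 32 is below P* = 38, the floor does not bind and the free-market outcome prevails.
Since the control does not bind, no trades are prevented and deadweight loss is zero.

0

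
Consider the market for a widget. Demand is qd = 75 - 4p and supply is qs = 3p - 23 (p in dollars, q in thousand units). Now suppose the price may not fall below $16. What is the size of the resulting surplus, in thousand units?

Without the control the market clears where 75 - 4p = 3p - 23, i.e. p* = 14 and q* = 19.
Because the floor (16) lies above the market-clearing price, it is binding.
At p = 16: qd = 75 - 4·16 = 11 and qs = 3·16 - 23 = 25.
Surplus = qs - qd = 25 - 11 = 14.

14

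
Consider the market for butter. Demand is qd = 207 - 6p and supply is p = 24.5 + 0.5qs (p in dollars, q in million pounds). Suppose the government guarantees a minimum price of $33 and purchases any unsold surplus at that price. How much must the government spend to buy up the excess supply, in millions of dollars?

Rearranging supply gives qs = 2p - 49. Equilibrium: 207 - 6p = 2p - 49, so 256 = 8p and p* = 32, q* = 15.
Because the floor (33) lies above the market-clearing price, it is binding.
At p = 33: qd = 207 - 6·33 = 9 and qs = 2·33 - 49 = 17.
Surplus = qs - qd = 8.
Government expenditure = surplus × support price = 8 × 33 = 264.

264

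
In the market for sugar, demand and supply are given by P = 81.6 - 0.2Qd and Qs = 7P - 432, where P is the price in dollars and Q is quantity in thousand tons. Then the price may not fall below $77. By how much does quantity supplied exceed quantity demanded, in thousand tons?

Rearranging demand gives Qd = 408 - 5P. Without the control the market clears where 408 - 5P = 7P - 432, i.e. P* = 70 and Q* = 58.
Since 77 > 70, the floor is binding.
At P = 77: Qd = 408 - 5·77 = 23 and Qs = 7·77 - 432 = 107.
Surplus = Qs - Qd = 107 - 23 = 84.

84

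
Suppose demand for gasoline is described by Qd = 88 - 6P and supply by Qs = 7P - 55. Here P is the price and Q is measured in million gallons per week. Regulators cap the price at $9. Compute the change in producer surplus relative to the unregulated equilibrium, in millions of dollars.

Without the control the market clears where 88 - 6P = 7P - 55, i.e. P* = 11 and Q* = 22.
Because the ceiling (9) lies below the market-clearing price, it is binding.
At P = 9: Qd = 88 - 6·9 = 34 and Qs = 7·9 - 55 = 8.
Producer surplus without the control is ½ · (11 - 55/7) · 22 = 242/7.
With the ceiling, producers sell 8 units at 9, so PS = ½ · (9 - 55/7) · 8 = 32/7.
Change in producer surplus = 32/7 - 242/7 = -30.

-30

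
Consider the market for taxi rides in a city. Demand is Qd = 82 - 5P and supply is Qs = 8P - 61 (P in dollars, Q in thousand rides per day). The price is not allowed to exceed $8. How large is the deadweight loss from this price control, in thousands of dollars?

In a free market, 82 - 5P = 8P - 61 gives the equilibrium P* = 11, Q* = 27.
Since 8 < 11, the ceiling is binding.
At P = 8: Qd = 82 - 5·8 = 42 and Qs = 8·8 - 61 = 3.
Quantity traded falls to 3. At Q = 3 the demand price is (82 - 3)/5 = 15.8 and the supply price is (61 + 3)/8 = 8.
Deadweight loss = ½ · (15.8 - 8) · (27 - 3) = ½ · 7.8 · 24 = 93.6.

93.6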